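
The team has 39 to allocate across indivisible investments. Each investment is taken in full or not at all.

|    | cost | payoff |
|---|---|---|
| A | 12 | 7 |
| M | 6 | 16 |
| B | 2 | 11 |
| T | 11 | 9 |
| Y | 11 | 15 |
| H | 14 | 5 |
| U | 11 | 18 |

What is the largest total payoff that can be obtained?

60

Allowing fractional choices, the relaxed optimum would be about 67.4, but investments are indivisible.
M + B + T + U: cost 6 + 2 + 11 + 11 = 30 ≤ 39, payoff 16 + 11 + 9 + 18 = 54.
M + T + Y + U: cost 6 + 11 + 11 + 11 = 39 ≤ 39, payoff 16 + 9 + 15 + 18 = 58.
M + B + Y + U: cost 6 + 2 + 11 + 11 = 30 ≤ 39, payoff 16 + 11 + 15 + 18 = 60.
Best is M, B, Y, and U with total payoff 60.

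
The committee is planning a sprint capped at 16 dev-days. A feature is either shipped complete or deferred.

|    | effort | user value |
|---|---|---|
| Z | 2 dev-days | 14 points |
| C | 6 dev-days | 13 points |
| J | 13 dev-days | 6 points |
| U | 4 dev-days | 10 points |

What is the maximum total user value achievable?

Allowing fractional choices, the relaxed optimum would be about 38.8, but features are indivisible.
Z + C + U: effort 2 + 6 + 4 = 12 ≤ 16, user value 14 + 13 + 10 = 37.
Z + C: effort 2 + 6 = 8 ≤ 16, user value 14 + 13 = 27.
Best is Z, C, and U with total user value 37.

37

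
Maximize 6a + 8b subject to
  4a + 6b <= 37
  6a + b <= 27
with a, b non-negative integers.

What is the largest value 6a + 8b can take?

50

The continuous relaxation peaks at (3.91, 3.56) with value 51.94; rounding to a feasible lattice point costs some objective.
(a,b)=(3,4): 4·3+6·4=36≤37, 6·3+1·4=22≤27, objective 50.
(a,b)=(4,3): 4·4+6·3=34≤37, 6·4+1·3=27≤27, objective 48.
(a,b)=(2,4): 4·2+6·4=32≤37, 6·2+1·4=16≤27, objective 44.
(a,b)=(3,3): 4·3+6·3=30≤37, 6·3+1·3=21≤27, objective 42.
Maximum is 50 at (a,b)=(3,4).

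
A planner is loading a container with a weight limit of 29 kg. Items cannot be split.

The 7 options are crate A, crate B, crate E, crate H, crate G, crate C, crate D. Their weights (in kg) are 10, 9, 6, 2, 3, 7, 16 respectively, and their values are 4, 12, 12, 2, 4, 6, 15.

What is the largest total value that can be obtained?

Take crate B, crate E, crate H, crate G, and crate C: weight 9 + 6 + 2 + 3 + 7 = 27 ≤ 29, value 12 + 12 + 2 + 4 + 6 = 36.
No other feasible combination does better.

36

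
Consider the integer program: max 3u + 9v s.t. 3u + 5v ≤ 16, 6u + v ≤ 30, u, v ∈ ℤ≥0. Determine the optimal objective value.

(u,v)=(0,3): 3·0+5·3=15≤16, 6·0+1·3=3≤30, objective 27.
(u,v)=(1,2): 3·1+5·2=13≤16, 6·1+1·2=8≤30, objective 21.
(u,v)=(0,2): 3·0+5·2=10≤16, 6·0+1·2=2≤30, objective 18.
No feasible integer point exceeds 27.

27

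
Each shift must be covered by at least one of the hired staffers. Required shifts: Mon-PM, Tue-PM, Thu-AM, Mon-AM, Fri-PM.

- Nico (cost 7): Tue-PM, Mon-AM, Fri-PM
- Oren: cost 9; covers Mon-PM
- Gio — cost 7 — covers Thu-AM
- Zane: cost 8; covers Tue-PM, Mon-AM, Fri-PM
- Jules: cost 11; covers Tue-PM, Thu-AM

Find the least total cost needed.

23

Choose Nico, Oren, and Gio: together they cover Mon-PM, Tue-PM, Thu-AM, Mon-AM, Fri-PM — every shift.
Total cost: 7 + 9 + 7 = 23.
No cover costs less than 23.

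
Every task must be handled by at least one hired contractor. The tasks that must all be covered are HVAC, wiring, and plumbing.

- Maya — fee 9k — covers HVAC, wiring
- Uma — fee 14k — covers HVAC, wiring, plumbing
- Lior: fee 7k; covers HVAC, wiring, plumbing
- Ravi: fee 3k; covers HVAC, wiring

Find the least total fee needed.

Lior alone covers HVAC, wiring, plumbing — every task.
Total fee: 7.

7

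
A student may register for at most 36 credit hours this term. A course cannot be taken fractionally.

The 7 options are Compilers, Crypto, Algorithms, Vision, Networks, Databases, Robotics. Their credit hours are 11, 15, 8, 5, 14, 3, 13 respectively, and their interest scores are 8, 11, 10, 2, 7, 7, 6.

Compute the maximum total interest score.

32

Crypto + Algorithms + Vision + Databases: credit hours 15 + 8 + 5 + 3 = 31 ≤ 36, interest score 11 + 10 + 2 + 7 = 30.
Compilers + Algorithms + Networks + Databases: credit hours 11 + 8 + 14 + 3 = 36 ≤ 36, interest score 8 + 10 + 7 + 7 = 32.
Compilers + Algorithms + Databases + Robotics: credit hours 11 + 8 + 3 + 13 = 35 ≤ 36, interest score 8 + 10 + 7 + 6 = 31.
Best is Compilers, Algorithms, Networks, and Databases with total interest score 32.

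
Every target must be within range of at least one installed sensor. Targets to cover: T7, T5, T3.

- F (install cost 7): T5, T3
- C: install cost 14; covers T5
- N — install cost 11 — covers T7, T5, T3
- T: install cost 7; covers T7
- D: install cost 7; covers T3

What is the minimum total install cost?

The greedy cost-per-new-target heuristic would pick F and T for 14, but a cheaper cover exists.
N alone covers T7, T5, T3 — every target.
Total install cost: 11.
No cover costs less than 11.

11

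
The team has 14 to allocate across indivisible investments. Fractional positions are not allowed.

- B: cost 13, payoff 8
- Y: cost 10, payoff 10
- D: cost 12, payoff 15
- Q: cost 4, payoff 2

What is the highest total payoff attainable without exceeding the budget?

Treat it as a binary knapsack problem.
Allowing fractional choices, the relaxed optimum would be about 17.0, but investments are indivisible.
Y + Q: cost 10 + 4 = 14 ≤ 14, payoff 10 + 2 = 12.
D: cost 12 ≤ 14, payoff 15.
Best is D with total payoff 15.

15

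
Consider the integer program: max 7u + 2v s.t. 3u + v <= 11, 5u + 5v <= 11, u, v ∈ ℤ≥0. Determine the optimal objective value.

Relaxing integrality, the LP optimum is 15.40 at (u,v) = (2.2, 0), which is not an integer point.
(u,v)=(2,0): 3·2+1·0=6≤11, 5·2+5·0=10≤11, objective 14.
(u,v)=(1,1): 3·1+1·1=4≤11, 5·1+5·1=10≤11, objective 9.
(u,v)=(1,0): 3·1+1·0=3≤11, 5·1+5·0=5≤11, objective 7.
The best lattice point is (2,0), giving 14.

14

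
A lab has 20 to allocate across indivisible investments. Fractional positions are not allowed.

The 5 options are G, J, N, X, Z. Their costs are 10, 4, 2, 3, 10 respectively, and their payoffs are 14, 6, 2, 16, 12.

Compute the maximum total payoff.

38

G + J + N + X: cost 10 + 4 + 2 + 3 = 19 ≤ 20, payoff 14 + 6 + 2 + 16 = 38.
J + N + X + Z: cost 4 + 2 + 3 + 10 = 19 ≤ 20, payoff 6 + 2 + 16 + 12 = 36.
G + J + X: cost 10 + 4 + 3 = 17 ≤ 20, payoff 14 + 6 + 16 = 36.
Best is G, J, N, and X with total payoff 38.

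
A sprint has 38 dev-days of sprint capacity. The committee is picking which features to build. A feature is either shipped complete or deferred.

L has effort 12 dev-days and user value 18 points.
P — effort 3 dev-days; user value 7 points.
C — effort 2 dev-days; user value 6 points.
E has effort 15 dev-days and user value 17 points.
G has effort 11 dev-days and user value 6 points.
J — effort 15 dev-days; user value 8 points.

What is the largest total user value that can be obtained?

48

Allowing fractional choices, the relaxed optimum would be about 51.3, but features are indivisible.
L + P + C + E: effort 12 + 3 + 2 + 15 = 32 ≤ 38, user value 18 + 7 + 6 + 17 = 48.
L + P + E: effort 12 + 3 + 15 = 30 ≤ 38, user value 18 + 7 + 17 = 42.
L + C + E: effort 12 + 2 + 15 = 29 ≤ 38, user value 18 + 6 + 17 = 41.
Best is L, P, C, and E with total user value 48.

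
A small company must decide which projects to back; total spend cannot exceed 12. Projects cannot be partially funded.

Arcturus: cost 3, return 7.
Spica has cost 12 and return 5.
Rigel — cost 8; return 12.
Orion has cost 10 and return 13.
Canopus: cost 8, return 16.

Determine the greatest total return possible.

Take Arcturus and Canopus: cost 3 + 8 = 11 ≤ 12, return 7 + 16 = 23.
No other feasible combination does better.

23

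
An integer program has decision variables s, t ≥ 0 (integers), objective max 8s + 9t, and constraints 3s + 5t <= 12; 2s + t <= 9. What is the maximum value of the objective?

32

(s,t)=(4,0): 3·4+5·0=12≤12, 2·4+1·0=8≤9, objective 32.
(s,t)=(3,0): 3·3+5·0=9≤12, 2·3+1·0=6≤9, objective 24.
Maximum is 32 at (s,t)=(4,0).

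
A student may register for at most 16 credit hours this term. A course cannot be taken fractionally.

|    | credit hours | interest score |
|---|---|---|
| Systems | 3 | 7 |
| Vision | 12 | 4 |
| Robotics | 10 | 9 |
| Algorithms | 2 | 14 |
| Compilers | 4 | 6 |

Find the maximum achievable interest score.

30

Allowing fractional choices, the relaxed optimum would be about 33.3, but courses are indivisible.
Robotics + Algorithms + Compilers: credit hours 10 + 2 + 4 = 16 ≤ 16, interest score 9 + 14 + 6 = 29.
Systems + Algorithms + Compilers: credit hours 3 + 2 + 4 = 9 ≤ 16, interest score 7 + 14 + 6 = 27.
Systems + Robotics + Algorithms: credit hours 3 + 10 + 2 = 15 ≤ 16, interest score 7 + 9 + 14 = 30.
Best is Systems, Robotics, and Algorithms with total interest score 30.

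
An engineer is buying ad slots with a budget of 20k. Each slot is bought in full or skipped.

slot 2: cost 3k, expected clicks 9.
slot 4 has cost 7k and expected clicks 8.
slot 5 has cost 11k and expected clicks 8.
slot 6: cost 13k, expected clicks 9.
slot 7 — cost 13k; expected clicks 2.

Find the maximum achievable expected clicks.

Take slot 2 and slot 6: cost 3 + 13 = 16 ≤ 20, expected clicks 9 + 9 = 18.
No other feasible combination does better.

18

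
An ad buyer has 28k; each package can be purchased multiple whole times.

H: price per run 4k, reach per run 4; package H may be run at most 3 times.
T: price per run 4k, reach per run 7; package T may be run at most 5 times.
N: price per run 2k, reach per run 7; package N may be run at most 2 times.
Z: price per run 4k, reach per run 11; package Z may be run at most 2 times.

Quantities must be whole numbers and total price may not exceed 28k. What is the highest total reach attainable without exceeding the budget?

64

Take 4×T, 2×N, and 2×Z: price 28 ≤ 28, reach 4·7 + 2·7 + 2·11 = 64.
N has the best ratio (7/2) and is taken to its limit of 2; remaining capacity is filled optimally with the others.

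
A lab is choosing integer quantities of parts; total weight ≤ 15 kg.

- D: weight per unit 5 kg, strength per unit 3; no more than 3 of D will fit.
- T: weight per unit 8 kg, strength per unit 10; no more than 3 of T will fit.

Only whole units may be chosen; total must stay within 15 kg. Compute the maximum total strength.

13

1×T: weight 8 ≤ 15, strength 1·10 = 10.
1×D and 1×T: weight 13 ≤ 15, strength 1·3 + 1·10 = 13.
Best is 13.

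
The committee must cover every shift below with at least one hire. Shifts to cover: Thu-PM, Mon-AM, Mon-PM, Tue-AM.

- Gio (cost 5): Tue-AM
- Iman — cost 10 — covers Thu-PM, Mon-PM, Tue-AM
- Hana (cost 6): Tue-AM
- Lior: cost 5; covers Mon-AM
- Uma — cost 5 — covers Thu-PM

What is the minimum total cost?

Choose Iman and Lior: together they cover Thu-PM, Mon-AM, Mon-PM, Tue-AM — every shift.
Total cost: 10 + 5 = 15.
No cover costs less than 15.

15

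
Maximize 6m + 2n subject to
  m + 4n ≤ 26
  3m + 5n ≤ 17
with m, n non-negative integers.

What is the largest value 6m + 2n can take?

30

Relaxing integrality, the LP optimum is 34.00 at (m,n) = (5.67, 0), which is not an integer point.
(m,n)=(5,0): 1·5+4·0=5≤26, 3·5+5·0=15≤17, objective 30.
(m,n)=(4,1): 1·4+4·1=8≤26, 3·4+5·1=17≤17, objective 26.
The best lattice point is (5,0), giving 30.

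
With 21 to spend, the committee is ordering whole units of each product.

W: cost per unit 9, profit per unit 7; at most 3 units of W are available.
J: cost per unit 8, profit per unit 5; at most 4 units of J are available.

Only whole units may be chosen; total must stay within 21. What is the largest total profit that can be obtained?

This is a bounded integer knapsack.
W has the best ratio (7/9); taking only W gives at most 2×7 = 14 (stopped by the cost limit).
Optimal: 2×W: cost 18 ≤ 21, profit 2·7 = 14.

14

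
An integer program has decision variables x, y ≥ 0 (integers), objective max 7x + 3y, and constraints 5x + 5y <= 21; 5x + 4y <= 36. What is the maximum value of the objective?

28

Relaxing integrality, the LP optimum is 29.40 at (x,y) = (4.2, 0), which is not an integer point.
(x,y)=(4,0): 5·4+5·0=20≤21, 5·4+4·0=20≤36, objective 28.
(x,y)=(3,1): 5·3+5·1=20≤21, 5·3+4·1=19≤36, objective 24.
The best lattice point is (4,0), giving 28.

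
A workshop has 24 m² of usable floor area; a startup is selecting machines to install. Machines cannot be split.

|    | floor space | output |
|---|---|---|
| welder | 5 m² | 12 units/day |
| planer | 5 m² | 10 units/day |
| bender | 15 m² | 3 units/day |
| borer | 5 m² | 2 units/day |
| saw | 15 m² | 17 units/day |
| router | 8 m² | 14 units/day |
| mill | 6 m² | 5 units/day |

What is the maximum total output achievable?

Take welder, planer, router, and mill: floor space 5 + 5 + 8 + 6 = 24 ≤ 24, output 12 + 10 + 14 + 5 = 41.
No other feasible combination does better.

41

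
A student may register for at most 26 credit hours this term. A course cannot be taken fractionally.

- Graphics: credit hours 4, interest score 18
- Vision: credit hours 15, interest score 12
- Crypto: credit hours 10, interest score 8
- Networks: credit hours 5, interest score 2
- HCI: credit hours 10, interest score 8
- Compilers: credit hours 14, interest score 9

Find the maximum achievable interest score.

Graphics + Vision + Networks: credit hours 4 + 15 + 5 = 24 ≤ 26, interest score 18 + 12 + 2 = 32.
Graphics + Crypto + HCI: credit hours 4 + 10 + 10 = 24 ≤ 26, interest score 18 + 8 + 8 = 34.
Graphics + Vision: credit hours 4 + 15 = 19 ≤ 26, interest score 18 + 12 = 30.
Best is Graphics, Crypto, and HCI with total interest score 34.

34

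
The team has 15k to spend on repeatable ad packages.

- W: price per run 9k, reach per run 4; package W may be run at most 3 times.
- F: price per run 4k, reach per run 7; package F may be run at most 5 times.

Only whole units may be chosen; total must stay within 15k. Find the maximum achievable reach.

F has the best ratio (7/4); taking only F gives at most 3×7 = 21 (stopped by the price limit).
Optimal: 3×F: price 12 ≤ 15, reach 3·7 = 21.

21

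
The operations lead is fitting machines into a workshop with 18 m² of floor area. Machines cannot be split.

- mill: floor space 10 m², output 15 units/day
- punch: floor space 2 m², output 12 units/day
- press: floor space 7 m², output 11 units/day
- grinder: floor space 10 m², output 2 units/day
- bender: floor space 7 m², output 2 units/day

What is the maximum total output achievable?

27

This is a 0-1 knapsack instance.
Take mill and punch: floor space 10 + 2 = 12 ≤ 18, output 15 + 12 = 27.
No other feasible combination does better.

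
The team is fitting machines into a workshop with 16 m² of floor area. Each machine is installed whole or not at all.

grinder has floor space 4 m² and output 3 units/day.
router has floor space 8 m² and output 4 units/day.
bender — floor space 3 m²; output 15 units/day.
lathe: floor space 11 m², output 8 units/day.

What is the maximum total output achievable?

23

Treat it as a binary knapsack problem.
bender + lathe: floor space 3 + 11 = 14 ≤ 16, output 15 + 8 = 23.
grinder + router + bender: floor space 4 + 8 + 3 = 15 ≤ 16, output 3 + 4 + 15 = 22.
router + bender: floor space 8 + 3 = 11 ≤ 16, output 4 + 15 = 19.
Best is bender and lathe with total output 23.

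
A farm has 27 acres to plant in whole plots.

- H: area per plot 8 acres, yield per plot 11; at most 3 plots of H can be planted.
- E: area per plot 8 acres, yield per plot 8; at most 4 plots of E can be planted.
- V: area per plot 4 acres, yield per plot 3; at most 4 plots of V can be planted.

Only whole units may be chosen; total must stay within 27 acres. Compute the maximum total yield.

33

Take 3×H: area 24 ≤ 27, yield 3·11 = 33.
H has the best ratio (11/8) and is taken to its limit of 3; remaining capacity is filled optimally with the others.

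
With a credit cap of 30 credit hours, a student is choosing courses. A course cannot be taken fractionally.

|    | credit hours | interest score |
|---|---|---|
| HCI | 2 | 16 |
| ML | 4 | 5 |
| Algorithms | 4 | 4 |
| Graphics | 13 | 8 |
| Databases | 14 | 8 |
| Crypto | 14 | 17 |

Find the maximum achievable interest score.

42

This is a 0-1 knapsack instance.
Allowing fractional choices, the relaxed optimum would be about 45.7, but courses are indivisible.
HCI + Graphics + Crypto: credit hours 2 + 13 + 14 = 29 ≤ 30, interest score 16 + 8 + 17 = 41.
HCI + ML + Algorithms + Crypto: credit hours 2 + 4 + 4 + 14 = 24 ≤ 30, interest score 16 + 5 + 4 + 17 = 42.
Best is HCI, ML, Algorithms, and Crypto with total interest score 42.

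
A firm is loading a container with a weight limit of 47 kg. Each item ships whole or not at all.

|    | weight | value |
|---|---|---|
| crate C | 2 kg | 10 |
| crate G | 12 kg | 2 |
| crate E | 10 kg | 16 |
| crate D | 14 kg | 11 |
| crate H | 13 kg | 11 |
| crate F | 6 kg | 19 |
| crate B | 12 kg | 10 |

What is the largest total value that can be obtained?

This is an integer program with binary decision variables.
crate C + crate E + crate D + crate H + crate F: weight 2 + 10 + 14 + 13 + 6 = 45 ≤ 47, value 10 + 16 + 11 + 11 + 19 = 67.
crate C + crate E + crate H + crate F + crate B: weight 2 + 10 + 13 + 6 + 12 = 43 ≤ 47, value 10 + 16 + 11 + 19 + 10 = 66.
Best is crate C, crate E, crate D, crate H, and crate F with total value 67.

67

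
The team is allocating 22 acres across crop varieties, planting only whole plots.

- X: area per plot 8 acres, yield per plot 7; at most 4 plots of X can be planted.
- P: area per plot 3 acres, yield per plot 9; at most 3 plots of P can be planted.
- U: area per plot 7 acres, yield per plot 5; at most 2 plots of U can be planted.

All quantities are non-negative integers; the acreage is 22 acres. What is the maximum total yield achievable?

P has the best ratio (9/3); taking only P gives at most 3×9 = 27 (stopped by the supply cap of 3).
Mixing does better — 1×X and 3×P: area 17 ≤ 22, yield 1·7 + 3·9 = 34.

34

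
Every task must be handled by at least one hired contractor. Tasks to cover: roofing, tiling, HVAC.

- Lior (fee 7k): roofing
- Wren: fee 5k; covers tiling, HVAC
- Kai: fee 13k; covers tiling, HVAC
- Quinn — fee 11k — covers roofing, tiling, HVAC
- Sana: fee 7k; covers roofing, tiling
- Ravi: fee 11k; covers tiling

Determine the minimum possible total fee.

11

The greedy cost-per-new-task heuristic would pick Wren and Lior for 12, but a cheaper cover exists.
Quinn alone covers roofing, tiling, HVAC — every task.
Total fee: 11.
No cover costs less than 11.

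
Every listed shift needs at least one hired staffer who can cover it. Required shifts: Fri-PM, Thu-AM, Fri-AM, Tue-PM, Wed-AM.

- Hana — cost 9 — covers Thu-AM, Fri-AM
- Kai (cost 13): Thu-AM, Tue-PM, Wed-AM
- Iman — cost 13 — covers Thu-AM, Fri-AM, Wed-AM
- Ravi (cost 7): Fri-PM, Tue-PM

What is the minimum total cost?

Choose Iman and Ravi: together they cover Fri-PM, Thu-AM, Fri-AM, Tue-PM, Wed-AM — every shift.
Total cost: 13 + 7 = 20.

20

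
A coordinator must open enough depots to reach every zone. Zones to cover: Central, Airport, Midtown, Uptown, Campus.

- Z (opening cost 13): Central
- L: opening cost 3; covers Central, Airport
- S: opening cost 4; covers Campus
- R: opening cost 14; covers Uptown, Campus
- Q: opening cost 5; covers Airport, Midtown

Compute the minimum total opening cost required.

22

Choose L, R, and Q: together they cover Central, Airport, Midtown, Uptown, Campus — every zone.
Total opening cost: 3 + 14 + 5 = 22.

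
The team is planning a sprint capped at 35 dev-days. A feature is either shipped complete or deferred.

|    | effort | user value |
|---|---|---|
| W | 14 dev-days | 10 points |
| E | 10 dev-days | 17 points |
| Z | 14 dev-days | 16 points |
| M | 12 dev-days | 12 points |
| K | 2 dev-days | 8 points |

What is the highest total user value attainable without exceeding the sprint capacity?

Treat it as a binary knapsack problem.
E + M + K: effort 10 + 12 + 2 = 24 ≤ 35, user value 17 + 12 + 8 = 37.
Z + M + K: effort 14 + 12 + 2 = 28 ≤ 35, user value 16 + 12 + 8 = 36.
E + Z + K: effort 10 + 14 + 2 = 26 ≤ 35, user value 17 + 16 + 8 = 41.
Best is E, Z, and K with total user value 41.

41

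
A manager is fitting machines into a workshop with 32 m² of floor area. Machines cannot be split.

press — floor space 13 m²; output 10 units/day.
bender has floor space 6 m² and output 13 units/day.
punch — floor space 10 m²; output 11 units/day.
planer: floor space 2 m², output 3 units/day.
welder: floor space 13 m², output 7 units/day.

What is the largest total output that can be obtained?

37

press + bender + punch + planer: floor space 13 + 6 + 10 + 2 = 31 ≤ 32, output 10 + 13 + 11 + 3 = 37.
press + bender + punch: floor space 13 + 6 + 10 = 29 ≤ 32, output 10 + 13 + 11 = 34.
Best is press, bender, punch, and planer with total output 37.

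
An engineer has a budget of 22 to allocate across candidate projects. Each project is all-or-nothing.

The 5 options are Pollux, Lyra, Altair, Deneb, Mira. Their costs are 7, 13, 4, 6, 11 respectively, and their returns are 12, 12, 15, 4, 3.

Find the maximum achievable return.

31

Allowing fractional choices, the relaxed optimum would be about 37.2, but projects are indivisible.
Pollux + Altair + Deneb: cost 7 + 4 + 6 = 17 ≤ 22, return 12 + 15 + 4 = 31.
Pollux + Altair + Mira: cost 7 + 4 + 11 = 22 ≤ 22, return 12 + 15 + 3 = 30.
Pollux + Altair: cost 7 + 4 = 11 ≤ 22, return 12 + 15 = 27.
Best is Pollux, Altair, and Deneb with total return 31.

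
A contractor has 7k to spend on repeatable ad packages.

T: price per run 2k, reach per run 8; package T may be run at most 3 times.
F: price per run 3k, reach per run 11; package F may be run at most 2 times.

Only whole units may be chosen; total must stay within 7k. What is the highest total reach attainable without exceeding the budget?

T has the best ratio (8/2); taking only T gives at most 3×8 = 24 (stopped by the price limit).
Mixing does better — 2×T and 1×F: price 7 ≤ 7, reach 2·8 + 1·11 = 27.

27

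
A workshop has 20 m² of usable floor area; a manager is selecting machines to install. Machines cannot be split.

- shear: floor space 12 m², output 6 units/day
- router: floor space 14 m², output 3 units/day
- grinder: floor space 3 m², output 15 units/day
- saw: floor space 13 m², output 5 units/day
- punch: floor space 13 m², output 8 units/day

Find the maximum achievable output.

Allowing fractional choices, the relaxed optimum would be about 25.0, but machines are indivisible.
shear + grinder: floor space 12 + 3 = 15 ≤ 20, output 6 + 15 = 21.
grinder + punch: floor space 3 + 13 = 16 ≤ 20, output 15 + 8 = 23.
Best is grinder and punch with total output 23.

23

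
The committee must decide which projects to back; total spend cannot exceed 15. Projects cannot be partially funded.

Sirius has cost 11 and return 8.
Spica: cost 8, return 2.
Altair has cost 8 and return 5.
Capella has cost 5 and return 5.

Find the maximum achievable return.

Sirius: cost 11 ≤ 15, return 8.
Spica + Capella: cost 8 + 5 = 13 ≤ 15, return 2 + 5 = 7.
Altair + Capella: cost 8 + 5 = 13 ≤ 15, return 5 + 5 = 10.
Best is Altair and Capella with total return 10.

10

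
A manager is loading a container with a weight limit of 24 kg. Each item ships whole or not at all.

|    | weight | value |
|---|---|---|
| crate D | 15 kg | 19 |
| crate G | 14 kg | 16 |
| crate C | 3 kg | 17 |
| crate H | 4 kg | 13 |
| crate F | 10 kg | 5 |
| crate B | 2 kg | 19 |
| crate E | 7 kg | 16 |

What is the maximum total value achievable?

Allowing fractional choices, the relaxed optimum would be about 75.1, but items are indivisible.
crate D + crate C + crate H + crate B: weight 15 + 3 + 4 + 2 = 24 ≤ 24, value 19 + 17 + 13 + 19 = 68.
crate C + crate H + crate B + crate E: weight 3 + 4 + 2 + 7 = 16 ≤ 24, value 17 + 13 + 19 + 16 = 65.
Best is crate D, crate C, crate H, and crate B with total value 68.

68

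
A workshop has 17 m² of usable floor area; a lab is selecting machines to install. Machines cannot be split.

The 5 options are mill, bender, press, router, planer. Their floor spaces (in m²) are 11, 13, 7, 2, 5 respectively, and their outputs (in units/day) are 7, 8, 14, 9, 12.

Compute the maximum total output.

35

Allowing fractional choices, the relaxed optimum would be about 36.9, but machines are indivisible.
press + router: floor space 7 + 2 = 9 ≤ 17, output 14 + 9 = 23.
press + planer: floor space 7 + 5 = 12 ≤ 17, output 14 + 12 = 26.
press + router + planer: floor space 7 + 2 + 5 = 14 ≤ 17, output 14 + 9 + 12 = 35.
Best is press, router, and planer with total output 35.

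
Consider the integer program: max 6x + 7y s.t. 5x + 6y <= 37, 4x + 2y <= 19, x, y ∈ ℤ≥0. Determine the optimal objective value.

(x,y)=(0,6) is feasible, giving 42.
(x,y)=(1,5) is feasible, giving 41.
The best lattice point is (0,6), giving 42.

42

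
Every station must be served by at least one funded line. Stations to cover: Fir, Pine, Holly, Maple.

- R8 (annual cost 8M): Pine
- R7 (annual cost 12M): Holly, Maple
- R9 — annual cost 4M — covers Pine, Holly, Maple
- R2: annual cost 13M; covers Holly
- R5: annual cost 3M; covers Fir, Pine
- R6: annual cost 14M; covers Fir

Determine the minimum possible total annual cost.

7

Choose R9 and R5: together they cover Fir, Pine, Holly, Maple — every station.
Total annual cost: 4 + 3 = 7.
No cover costs less than 7.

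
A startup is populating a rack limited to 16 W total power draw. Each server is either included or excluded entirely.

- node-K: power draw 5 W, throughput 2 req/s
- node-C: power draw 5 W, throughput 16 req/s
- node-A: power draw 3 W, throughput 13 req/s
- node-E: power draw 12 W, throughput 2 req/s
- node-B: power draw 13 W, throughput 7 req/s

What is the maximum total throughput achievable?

Allowing fractional choices, the relaxed optimum would be about 33.3, but servers are indivisible.
node-K + node-C + node-A: power draw 5 + 5 + 3 = 13 ≤ 16, throughput 2 + 16 + 13 = 31.
node-C + node-A: power draw 5 + 3 = 8 ≤ 16, throughput 16 + 13 = 29.
Best is node-K, node-C, and node-A with total throughput 31.

31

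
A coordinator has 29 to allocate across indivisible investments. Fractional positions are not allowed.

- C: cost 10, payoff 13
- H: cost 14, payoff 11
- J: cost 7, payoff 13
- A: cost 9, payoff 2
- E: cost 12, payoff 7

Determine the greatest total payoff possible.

This is an integer program with binary decision variables.
Allowing fractional choices, the relaxed optimum would be about 35.4, but investments are indivisible.
C + J + E: cost 10 + 7 + 12 = 29 ≤ 29, payoff 13 + 13 + 7 = 33.
C + J + A: cost 10 + 7 + 9 = 26 ≤ 29, payoff 13 + 13 + 2 = 28.
Best is C, J, and E with total payoff 33.

33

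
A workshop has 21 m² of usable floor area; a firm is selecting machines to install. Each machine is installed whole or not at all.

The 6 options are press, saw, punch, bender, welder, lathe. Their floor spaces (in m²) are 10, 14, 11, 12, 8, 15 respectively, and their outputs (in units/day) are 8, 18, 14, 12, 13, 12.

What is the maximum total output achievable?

27

Take punch and welder: floor space 11 + 8 = 19 ≤ 21, output 14 + 13 = 27.
No other feasible combination does better.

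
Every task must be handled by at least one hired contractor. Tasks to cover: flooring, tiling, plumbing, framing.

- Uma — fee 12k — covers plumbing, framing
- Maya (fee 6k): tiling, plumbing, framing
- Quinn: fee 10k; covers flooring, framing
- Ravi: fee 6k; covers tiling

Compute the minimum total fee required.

Choose Maya and Quinn: together they cover flooring, tiling, plumbing, framing — every task.
Total fee: 6 + 10 = 16.
No cover costs less than 16.

16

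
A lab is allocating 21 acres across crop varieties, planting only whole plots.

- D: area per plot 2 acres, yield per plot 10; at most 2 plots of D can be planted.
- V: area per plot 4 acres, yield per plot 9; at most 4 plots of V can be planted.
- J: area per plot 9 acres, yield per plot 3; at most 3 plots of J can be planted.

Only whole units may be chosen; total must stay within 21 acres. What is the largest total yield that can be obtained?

56

D has the best ratio (10/2); taking only D gives at most 2×10 = 20 (stopped by the supply cap of 2).
Mixing does better — 2×D and 4×V: area 20 ≤ 21, yield 2·10 + 4·9 = 56.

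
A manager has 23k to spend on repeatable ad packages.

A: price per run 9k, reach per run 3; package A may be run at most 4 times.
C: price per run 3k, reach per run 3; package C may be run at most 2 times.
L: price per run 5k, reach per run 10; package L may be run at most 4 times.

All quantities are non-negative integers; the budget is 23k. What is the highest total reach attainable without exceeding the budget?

43

4×L: price 20 ≤ 23, reach 4·10 = 40.
1×C and 4×L: price 23 ≤ 23, reach 1·3 + 4·10 = 43.
Best is 43.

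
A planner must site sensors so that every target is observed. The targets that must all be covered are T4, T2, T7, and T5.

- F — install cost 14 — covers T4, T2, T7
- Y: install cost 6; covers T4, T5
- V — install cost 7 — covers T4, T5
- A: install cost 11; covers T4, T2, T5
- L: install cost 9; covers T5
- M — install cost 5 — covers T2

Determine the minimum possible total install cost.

This is an integer covering problem.
The greedy cost-per-new-target heuristic would pick Y, M, and F for 25, but a cheaper cover exists.
Choose F and Y: together they cover T4, T2, T7, T5 — every target.
Total install cost: 14 + 6 = 20.
No cover costs less than 20.

20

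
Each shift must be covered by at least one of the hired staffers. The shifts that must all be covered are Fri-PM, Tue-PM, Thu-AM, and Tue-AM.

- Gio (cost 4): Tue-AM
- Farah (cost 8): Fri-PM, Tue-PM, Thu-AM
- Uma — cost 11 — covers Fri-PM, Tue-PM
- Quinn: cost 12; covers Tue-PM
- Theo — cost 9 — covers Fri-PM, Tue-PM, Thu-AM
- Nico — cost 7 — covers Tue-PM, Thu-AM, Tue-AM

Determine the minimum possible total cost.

Choose Gio and Farah: together they cover Fri-PM, Tue-PM, Thu-AM, Tue-AM — every shift.
Total cost: 4 + 8 = 12.

12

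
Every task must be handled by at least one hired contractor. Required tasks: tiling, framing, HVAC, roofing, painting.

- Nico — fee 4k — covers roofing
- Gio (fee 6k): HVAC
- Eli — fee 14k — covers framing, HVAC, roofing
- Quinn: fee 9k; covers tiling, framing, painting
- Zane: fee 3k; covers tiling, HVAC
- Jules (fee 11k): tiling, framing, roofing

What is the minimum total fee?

This is a weighted set-cover instance.
Choose Nico, Quinn, and Zane: together they cover tiling, framing, HVAC, roofing, painting — every task.
Total fee: 4 + 9 + 3 = 16.
No cover costs less than 16.

16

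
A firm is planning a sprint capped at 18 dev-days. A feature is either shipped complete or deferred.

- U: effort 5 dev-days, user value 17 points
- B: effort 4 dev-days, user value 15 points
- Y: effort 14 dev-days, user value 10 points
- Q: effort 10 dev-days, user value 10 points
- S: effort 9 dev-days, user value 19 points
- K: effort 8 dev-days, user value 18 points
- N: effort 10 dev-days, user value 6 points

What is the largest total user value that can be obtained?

Allowing fractional choices, the relaxed optimum would be about 52.1, but features are indivisible.
U + B + K: effort 5 + 4 + 8 = 17 ≤ 18, user value 17 + 15 + 18 = 50.
S + K: effort 9 + 8 = 17 ≤ 18, user value 19 + 18 = 37.
U + B + S: effort 5 + 4 + 9 = 18 ≤ 18, user value 17 + 15 + 19 = 51.
Best is U, B, and S with total user value 51.

51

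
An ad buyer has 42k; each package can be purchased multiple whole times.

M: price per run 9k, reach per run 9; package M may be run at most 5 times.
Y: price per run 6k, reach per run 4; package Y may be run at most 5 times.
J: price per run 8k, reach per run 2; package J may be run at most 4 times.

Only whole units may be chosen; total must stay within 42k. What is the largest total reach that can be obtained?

40

M has the best ratio (9/9); taking only M gives at most 4×9 = 36 (stopped by the price limit).
Mixing does better — 4×M and 1×Y: price 42 ≤ 42, reach 4·9 + 1·4 = 40.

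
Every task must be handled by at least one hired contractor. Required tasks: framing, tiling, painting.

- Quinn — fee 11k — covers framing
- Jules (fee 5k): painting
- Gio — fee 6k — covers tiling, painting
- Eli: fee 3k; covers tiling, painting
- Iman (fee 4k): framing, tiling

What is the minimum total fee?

7

This is a weighted set-cover instance.
Choose Eli and Iman: together they cover framing, tiling, painting — every task.
Total fee: 3 + 4 = 7.
No cover costs less than 7.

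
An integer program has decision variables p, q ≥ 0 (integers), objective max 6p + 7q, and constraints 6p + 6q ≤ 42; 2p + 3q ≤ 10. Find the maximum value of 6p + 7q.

30

(p,q)=(5,0) is feasible, giving 30.
(p,q)=(4,0) is feasible, giving 24.
No feasible integer point exceeds 30.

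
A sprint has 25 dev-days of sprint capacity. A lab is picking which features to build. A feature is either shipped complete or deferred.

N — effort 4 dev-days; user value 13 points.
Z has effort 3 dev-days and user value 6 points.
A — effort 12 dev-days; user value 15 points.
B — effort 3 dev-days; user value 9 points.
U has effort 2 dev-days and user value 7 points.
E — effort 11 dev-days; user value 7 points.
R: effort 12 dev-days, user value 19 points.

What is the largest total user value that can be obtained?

This is an integer program with binary decision variables.
Allowing fractional choices, the relaxed optimum would be about 55.2, but features are indivisible.
N + Z + A + B + U: effort 4 + 3 + 12 + 3 + 2 = 24 ≤ 25, user value 13 + 6 + 15 + 9 + 7 = 50.
N + Z + B + U + R: effort 4 + 3 + 3 + 2 + 12 = 24 ≤ 25, user value 13 + 6 + 9 + 7 + 19 = 54.
Best is N, Z, B, U, and R with total user value 54.

54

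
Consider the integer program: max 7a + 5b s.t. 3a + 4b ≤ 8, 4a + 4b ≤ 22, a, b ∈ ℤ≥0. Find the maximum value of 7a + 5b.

14

The continuous relaxation peaks at (2.67, 0) with value 18.67; rounding to a feasible lattice point costs some objective.
(a,b)=(2,0): 3·2+4·0=6≤8, 4·2+4·0=8≤22, objective 14.
(a,b)=(1,1): 3·1+4·1=7≤8, 4·1+4·1=8≤22, objective 12.
(a,b)=(1,0): 3·1+4·0=3≤8, 4·1+4·0=4≤22, objective 7.
The best lattice point is (2,0), giving 14.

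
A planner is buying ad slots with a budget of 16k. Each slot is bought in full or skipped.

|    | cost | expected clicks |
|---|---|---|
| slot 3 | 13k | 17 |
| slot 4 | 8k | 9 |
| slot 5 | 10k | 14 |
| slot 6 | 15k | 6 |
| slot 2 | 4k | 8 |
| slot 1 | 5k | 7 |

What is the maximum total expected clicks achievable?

Allowing fractional choices, the relaxed optimum would be about 24.8, but ad slots are indivisible.
slot 5 + slot 1: cost 10 + 5 = 15 ≤ 16, expected clicks 14 + 7 = 21.
slot 5 + slot 2: cost 10 + 4 = 14 ≤ 16, expected clicks 14 + 8 = 22.
Best is slot 5 and slot 2 with total expected clicks 22.

22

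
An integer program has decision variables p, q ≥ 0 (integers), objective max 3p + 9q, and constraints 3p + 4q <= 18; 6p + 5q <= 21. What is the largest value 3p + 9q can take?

36

Relaxing integrality, the LP optimum is 37.80 at (p,q) = (0, 4.2), which is not an integer point.
(p,q)=(0,4): 3·0+4·4=16≤18, 6·0+5·4=20≤21, objective 36.
(p,q)=(1,3): 3·1+4·3=15≤18, 6·1+5·3=21≤21, objective 30.
(p,q)=(0,3): 3·0+4·3=12≤18, 6·0+5·3=15≤21, objective 27.
Maximum is 36 at (p,q)=(0,4).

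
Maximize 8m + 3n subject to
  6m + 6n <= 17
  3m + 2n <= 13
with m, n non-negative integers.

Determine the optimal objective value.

(m,n)=(2,0) is feasible, giving 16.
(m,n)=(1,1) is feasible, giving 11.
The best lattice point is (2,0), giving 16.

16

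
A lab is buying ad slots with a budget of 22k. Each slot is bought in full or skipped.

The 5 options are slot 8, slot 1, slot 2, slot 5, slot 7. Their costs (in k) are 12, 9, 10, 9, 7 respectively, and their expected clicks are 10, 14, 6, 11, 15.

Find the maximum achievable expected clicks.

Take slot 1 and slot 7: cost 9 + 7 = 16 ≤ 22, expected clicks 14 + 15 = 29.
No other feasible combination does better.

29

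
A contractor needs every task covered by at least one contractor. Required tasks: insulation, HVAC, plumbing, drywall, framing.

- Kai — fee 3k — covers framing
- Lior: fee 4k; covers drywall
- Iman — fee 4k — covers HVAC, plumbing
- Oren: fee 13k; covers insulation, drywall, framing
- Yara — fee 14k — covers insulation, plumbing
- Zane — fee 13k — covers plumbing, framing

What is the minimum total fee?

17

Choose Iman and Oren: together they cover insulation, HVAC, plumbing, drywall, framing — every task.
Total fee: 4 + 13 = 17.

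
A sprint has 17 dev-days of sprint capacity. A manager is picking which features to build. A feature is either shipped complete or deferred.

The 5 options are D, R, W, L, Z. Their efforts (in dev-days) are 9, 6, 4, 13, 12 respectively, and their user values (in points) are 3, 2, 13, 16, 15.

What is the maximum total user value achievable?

Allowing fractional choices, the relaxed optimum would be about 29.2, but features are indivisible.
W + Z: effort 4 + 12 = 16 ≤ 17, user value 13 + 15 = 28.
W + L: effort 4 + 13 = 17 ≤ 17, user value 13 + 16 = 29.
D + W: effort 9 + 4 = 13 ≤ 17, user value 3 + 13 = 16.
Best is W and L with total user value 29.

29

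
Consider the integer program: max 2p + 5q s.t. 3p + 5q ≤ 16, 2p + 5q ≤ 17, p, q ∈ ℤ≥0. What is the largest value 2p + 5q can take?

(p,q)=(0,3): 3·0+5·3=15≤16, 2·0+5·3=15≤17, objective 15.
(p,q)=(1,2): 3·1+5·2=13≤16, 2·1+5·2=12≤17, objective 12.
(p,q)=(0,2): 3·0+5·2=10≤16, 2·0+5·2=10≤17, objective 10.
The best lattice point is (0,3), giving 15.

15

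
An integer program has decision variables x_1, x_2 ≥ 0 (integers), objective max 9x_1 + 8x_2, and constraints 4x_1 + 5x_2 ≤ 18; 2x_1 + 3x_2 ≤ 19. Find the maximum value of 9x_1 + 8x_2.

The continuous relaxation peaks at (4.5, 0) with value 40.50; rounding to a feasible lattice point costs some objective.
(x_1,x_2)=(4,0) is feasible, giving 36.
(x_1,x_2)=(3,1) is feasible, giving 35.
(x_1,x_2)=(3,0) is feasible, giving 27.
No feasible integer point exceeds 36.

36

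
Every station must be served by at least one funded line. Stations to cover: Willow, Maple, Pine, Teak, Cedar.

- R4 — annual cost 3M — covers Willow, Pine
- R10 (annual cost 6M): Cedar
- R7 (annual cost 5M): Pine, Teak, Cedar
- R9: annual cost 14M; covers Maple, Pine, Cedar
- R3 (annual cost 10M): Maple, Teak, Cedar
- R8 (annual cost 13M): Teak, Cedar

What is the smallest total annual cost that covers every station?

13

The greedy cost-per-new-station heuristic would pick R4, R7, and R3 for 18, but a cheaper cover exists.
Choose R4 and R3: together they cover Willow, Maple, Pine, Teak, Cedar — every station.
Total annual cost: 3 + 10 = 13.
No cover costs less than 13.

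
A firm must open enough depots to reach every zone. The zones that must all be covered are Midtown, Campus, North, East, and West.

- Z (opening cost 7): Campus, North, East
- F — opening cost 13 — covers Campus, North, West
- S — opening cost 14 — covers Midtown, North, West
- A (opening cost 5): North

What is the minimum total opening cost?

This is an integer covering problem.
Choose Z and S: together they cover Midtown, Campus, North, East, West — every zone.
Total opening cost: 7 + 14 = 21.
No cover costs less than 21.

21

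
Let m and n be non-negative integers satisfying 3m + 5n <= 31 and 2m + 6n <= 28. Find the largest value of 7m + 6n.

The continuous relaxation peaks at (10.3, 0) with value 72.33; rounding to a feasible lattice point costs some objective.
(m,n)=(10,0): 3·10+5·0=30≤31, 2·10+6·0=20≤28, objective 70.
(m,n)=(9,0): 3·9+5·0=27≤31, 2·9+6·0=18≤28, objective 63.
Maximum is 70 at (m,n)=(10,0).

70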